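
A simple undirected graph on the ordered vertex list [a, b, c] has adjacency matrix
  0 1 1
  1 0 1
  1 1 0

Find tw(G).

2

A width-2 tree decomposition is:
Bags: B1 = {a, b, c}
Tree: (single bag)
With just one bag of size 3, the width is 3 − 1 = 2, so tw(G) ≤ 2. Conversely, {a, b, c} is a clique of size 3, and the vertices of any clique must share a bag in every tree decomposition; so some bag has ≥ 3 vertices and tw(G) ≥ 2. Hence tw(G) = 2 exactly.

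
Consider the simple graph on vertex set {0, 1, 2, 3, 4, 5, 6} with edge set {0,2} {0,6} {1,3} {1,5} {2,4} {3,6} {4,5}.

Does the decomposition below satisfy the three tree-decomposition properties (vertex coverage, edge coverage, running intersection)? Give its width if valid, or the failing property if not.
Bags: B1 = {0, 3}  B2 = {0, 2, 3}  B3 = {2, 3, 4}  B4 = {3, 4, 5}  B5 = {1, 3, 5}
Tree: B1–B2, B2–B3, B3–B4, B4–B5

No — vertex 6 appears in no bag.

A tree decomposition must satisfy three properties: every vertex lies in some bag; for every edge, both endpoints lie together in some bag; and for every vertex, the bags containing it form a connected subtree. Here vertex 6 appears in no bag, so the decomposition is invalid.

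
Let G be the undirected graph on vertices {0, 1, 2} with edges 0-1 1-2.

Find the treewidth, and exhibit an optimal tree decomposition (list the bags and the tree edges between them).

Treewidth 1.
One optimal decomposition is:
Bags: B1 = {1, 2}  B2 = {0, 1}
Tree: B1–B2

Every bag has size at most 2, so the width is 2 − 1 = 1 and tw(G) ≤ 1. Since G has at least one edge (e.g. 2–1), it is not an edgeless graph, so tw(G) ≥ 1. Combining the bounds, tw(G) = 1.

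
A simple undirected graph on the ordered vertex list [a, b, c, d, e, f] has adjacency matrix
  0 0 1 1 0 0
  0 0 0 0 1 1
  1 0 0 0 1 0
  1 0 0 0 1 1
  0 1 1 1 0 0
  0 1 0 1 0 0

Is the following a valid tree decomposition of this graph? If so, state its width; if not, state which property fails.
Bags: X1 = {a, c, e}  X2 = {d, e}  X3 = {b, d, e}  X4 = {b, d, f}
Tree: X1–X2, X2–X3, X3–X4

A tree decomposition must satisfy three properties: every vertex lies in some bag; for every edge, both endpoints lie together in some bag; and for every vertex, the bags containing it form a connected subtree. Here edge (a,d) lies in no bag, so the decomposition is invalid.

No — edge (a,d) lies in no bag.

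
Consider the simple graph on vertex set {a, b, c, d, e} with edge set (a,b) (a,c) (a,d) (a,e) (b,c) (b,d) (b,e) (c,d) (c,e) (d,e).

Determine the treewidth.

4

A width-4 tree decomposition is:
Bags: B1 = {a, b, c, d, e}
Tree: (single bag)
A single bag containing all 5 vertices is trivially a valid decomposition of width 4. On the other hand G contains the 5-clique {a, b, c, d, e}. A clique must lie in a single bag of any decomposition, so no decomposition can have width below 4. Hence tw(G) = 4 exactly.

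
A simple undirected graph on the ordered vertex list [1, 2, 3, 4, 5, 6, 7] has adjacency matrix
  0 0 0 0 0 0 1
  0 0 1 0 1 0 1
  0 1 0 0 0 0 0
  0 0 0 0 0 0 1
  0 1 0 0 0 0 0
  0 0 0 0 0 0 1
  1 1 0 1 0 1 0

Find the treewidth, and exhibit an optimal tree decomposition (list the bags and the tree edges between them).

Treewidth 1.
One such decomposition:
Bags: B1 = {4, 7}  B2 = {2, 7}  B3 = {6, 7}  B4 = {2, 3}  B5 = {1, 7}  B6 = {2, 5}
Tree: B1–B2, B1–B3, B2–B4, B1–B5, B2–B6

Every bag has size at most 2, so the width is 2 − 1 = 1 and tw(G) ≤ 1. Since G has at least one edge (e.g. 4–7), it is not an edgeless graph, so tw(G) ≥ 1. Hence tw(G) = 1 exactly.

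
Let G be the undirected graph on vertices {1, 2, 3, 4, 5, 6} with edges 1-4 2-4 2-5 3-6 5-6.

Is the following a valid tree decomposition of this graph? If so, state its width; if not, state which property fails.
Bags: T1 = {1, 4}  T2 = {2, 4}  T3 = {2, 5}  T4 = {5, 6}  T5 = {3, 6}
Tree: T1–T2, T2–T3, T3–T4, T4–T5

Vertex coverage: the bags together contain {1, 2, 3, 4, 5, 6}, the full vertex set. Edge coverage: each edge of G has both endpoints in at least one bag. Running intersection: for every vertex, the bags containing it form a connected subtree. All three properties hold, so this is a valid tree decomposition of width max|bag| − 1 = 1, and hence tw(G) ≤ 1.

Yes; width 1.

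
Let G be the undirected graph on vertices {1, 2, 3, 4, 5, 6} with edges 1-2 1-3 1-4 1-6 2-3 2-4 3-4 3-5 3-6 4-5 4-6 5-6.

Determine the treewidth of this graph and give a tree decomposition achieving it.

The largest bag has 4 vertices, giving width 3; this decomposition certifies tw(G) ≤ 3. For the lower bound, the 4 vertices {1, 2, 3, 4} are pairwise adjacent, and any tree decomposition puts a clique entirely inside one bag — forcing width ≥ 3. Hence tw(G) = 3 exactly.

Treewidth 3.
One such decomposition:
Bags: B1 = {3, 4, 5, 6}  B2 = {1, 3, 4, 6}  B3 = {1, 2, 3, 4}
Tree: B1–B2, B2–B3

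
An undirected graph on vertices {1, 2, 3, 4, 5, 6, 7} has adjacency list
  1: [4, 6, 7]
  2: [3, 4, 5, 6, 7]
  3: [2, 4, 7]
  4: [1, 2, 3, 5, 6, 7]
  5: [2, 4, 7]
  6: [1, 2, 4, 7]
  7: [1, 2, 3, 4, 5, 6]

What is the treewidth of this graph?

3

A width-3 tree decomposition is:
Bags: B1 = {1, 4, 6, 7}  B2 = {2, 4, 6, 7}  B3 = {2, 4, 5, 7}  B4 = {2, 3, 4, 7}
Tree: B1–B2, B2–B3, B3–B4
The largest bag has 4 vertices, giving width 3; this decomposition certifies tw(G) ≤ 3. On the other hand G contains the 4-clique {1, 4, 6, 7}. A clique must lie in a single bag of any decomposition, so no decomposition can have width below 3. Therefore the treewidth is 3.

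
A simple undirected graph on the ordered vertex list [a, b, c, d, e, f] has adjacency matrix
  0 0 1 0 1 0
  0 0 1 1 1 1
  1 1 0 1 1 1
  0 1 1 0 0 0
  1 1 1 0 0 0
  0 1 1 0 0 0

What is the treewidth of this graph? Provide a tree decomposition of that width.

Treewidth 2.
Bags: B1 = {a, c, e}  B2 = {b, c, e}  B3 = {b, c, d}  B4 = {b, c, f}
Tree: B1–B2, B2–B3, B2–B4

Every bag has size at most 3, so the width is 3 − 1 = 2 and tw(G) ≤ 2. For the lower bound, the 3 vertices {a, c, e} are pairwise adjacent, and any tree decomposition puts a clique entirely inside one bag — forcing width ≥ 2. Hence tw(G) = 2 exactly.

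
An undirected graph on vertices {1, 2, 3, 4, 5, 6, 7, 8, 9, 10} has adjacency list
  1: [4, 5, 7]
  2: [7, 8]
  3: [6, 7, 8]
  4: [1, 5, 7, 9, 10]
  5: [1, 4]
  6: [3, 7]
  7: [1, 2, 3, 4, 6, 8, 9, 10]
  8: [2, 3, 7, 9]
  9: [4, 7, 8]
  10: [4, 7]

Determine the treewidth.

2

A width-2 tree decomposition is:
Bags: B1 = {4, 7, 9}  B2 = {7, 8, 9}  B3 = {1, 4, 7}  B4 = {4, 7, 10}  B5 = {3, 7, 8}  B6 = {3, 6, 7}  B7 = {1, 4, 5}  B8 = {2, 7, 8}
Tree: B1–B2, B1–B3, B3–B4, B2–B5, B5–B6, B3–B7, B5–B8
The largest bag has 3 vertices, giving width 2; this decomposition certifies tw(G) ≤ 2. For the lower bound, the 3 vertices {1, 4, 5} are pairwise adjacent, and any tree decomposition puts a clique entirely inside one bag — forcing width ≥ 2. Therefore the treewidth is 2.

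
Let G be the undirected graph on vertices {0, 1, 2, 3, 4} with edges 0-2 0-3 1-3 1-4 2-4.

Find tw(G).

A width-2 tree decomposition is:
Bags: B1 = {0, 2, 3}  B2 = {2, 3, 4}  B3 = {1, 3, 4}
Tree: B1–B2, B2–B3
Every bag has size at most 3, so the width is 3 − 1 = 2 and tw(G) ≤ 2. Since 3–0–2–4–1–3 is a cycle in G, G is not acyclic. Forests are exactly the graphs of treewidth ≤ 1, so tw(G) ≥ 2. Combining the bounds, tw(G) = 2.

2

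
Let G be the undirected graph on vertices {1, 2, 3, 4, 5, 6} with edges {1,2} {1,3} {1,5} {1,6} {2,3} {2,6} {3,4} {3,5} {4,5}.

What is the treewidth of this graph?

A width-2 tree decomposition is:
Bags: B1 = {1, 2, 3}  B2 = {1, 3, 5}  B3 = {1, 2, 6}  B4 = {3, 4, 5}
Tree: B1–B2, B1–B3, B2–B4
The largest bag has 3 vertices, giving width 2; this decomposition certifies tw(G) ≤ 2. Conversely, {1, 2, 3} is a clique of size 3, and the vertices of any clique must share a bag in every tree decomposition; so some bag has ≥ 3 vertices and tw(G) ≥ 2. Therefore the treewidth is 2.

2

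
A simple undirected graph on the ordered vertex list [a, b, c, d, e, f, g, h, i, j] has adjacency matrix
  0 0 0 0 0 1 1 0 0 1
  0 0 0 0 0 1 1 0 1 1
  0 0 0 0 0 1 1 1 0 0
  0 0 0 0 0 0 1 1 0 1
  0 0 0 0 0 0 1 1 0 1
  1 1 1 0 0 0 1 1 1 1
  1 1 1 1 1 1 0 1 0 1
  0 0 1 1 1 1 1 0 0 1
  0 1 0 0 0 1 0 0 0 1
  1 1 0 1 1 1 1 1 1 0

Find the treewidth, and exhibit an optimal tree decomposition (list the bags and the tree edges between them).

Treewidth 3.
One such decomposition:
Bags: B1 = {f, g, h, j}  B2 = {e, g, h, j}  B3 = {d, g, h, j}  B4 = {a, f, g, j}  B5 = {b, f, g, j}  B6 = {b, f, i, j}  B7 = {c, f, g, h}
Tree: B1–B2, B1–B3, B1–B4, B4–B5, B5–B6, B1–B7

Every bag has size at most 4, so the width is 4 − 1 = 3 and tw(G) ≤ 3. Conversely, {d, g, h, j} is a clique of size 4, and the vertices of any clique must share a bag in every tree decomposition; so some bag has ≥ 4 vertices and tw(G) ≥ 3. Combining the bounds, tw(G) = 3.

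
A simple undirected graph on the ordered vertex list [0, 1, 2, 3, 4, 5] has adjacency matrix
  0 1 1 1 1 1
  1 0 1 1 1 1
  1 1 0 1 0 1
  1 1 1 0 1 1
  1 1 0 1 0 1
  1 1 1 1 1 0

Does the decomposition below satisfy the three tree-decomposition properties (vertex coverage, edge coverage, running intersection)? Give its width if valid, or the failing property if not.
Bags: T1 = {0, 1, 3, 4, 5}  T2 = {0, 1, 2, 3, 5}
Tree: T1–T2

Vertex coverage: the bags together contain {0, 1, 2, 3, 4, 5}, the full vertex set. Edge coverage: each edge of G has both endpoints in at least one bag. Running intersection: for every vertex, the bags containing it form a connected subtree. All three properties hold, so this is a valid tree decomposition of width max|bag| − 1 = 4, and hence tw(G) ≤ 4.

Yes; width 4.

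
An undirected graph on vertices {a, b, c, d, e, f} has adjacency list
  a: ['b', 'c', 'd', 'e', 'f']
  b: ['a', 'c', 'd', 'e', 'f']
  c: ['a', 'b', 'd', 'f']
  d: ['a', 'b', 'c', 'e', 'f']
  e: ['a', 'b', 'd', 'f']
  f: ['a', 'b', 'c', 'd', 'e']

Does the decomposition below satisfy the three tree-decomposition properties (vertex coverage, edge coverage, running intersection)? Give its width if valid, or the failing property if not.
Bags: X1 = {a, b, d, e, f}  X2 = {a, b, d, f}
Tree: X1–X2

A tree decomposition must satisfy three properties: every vertex lies in some bag; for every edge, both endpoints lie together in some bag; and for every vertex, the bags containing it form a connected subtree. Here vertex c appears in no bag, so the decomposition is invalid.

No — vertex c appears in no bag.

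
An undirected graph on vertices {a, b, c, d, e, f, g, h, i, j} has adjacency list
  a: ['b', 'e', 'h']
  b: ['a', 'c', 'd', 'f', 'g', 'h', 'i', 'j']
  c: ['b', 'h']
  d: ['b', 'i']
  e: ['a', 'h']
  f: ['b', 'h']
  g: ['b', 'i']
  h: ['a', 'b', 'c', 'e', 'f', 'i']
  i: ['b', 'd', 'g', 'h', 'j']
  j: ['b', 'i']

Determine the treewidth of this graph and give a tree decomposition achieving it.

The largest bag has 3 vertices, giving width 2; this decomposition certifies tw(G) ≤ 2. For the lower bound, the 3 vertices {a, e, h} are pairwise adjacent, and any tree decomposition puts a clique entirely inside one bag — forcing width ≥ 2. Therefore the treewidth is 2.

Treewidth 2.
One such decomposition:
Bags: B1 = {b, c, h}  B2 = {b, h, i}  B3 = {b, d, i}  B4 = {a, b, h}  B5 = {b, g, i}  B6 = {b, i, j}  B7 = {a, e, h}  B8 = {b, f, h}
Tree: B1–B2, B2–B3, B2–B4, B3–B5, B5–B6, B4–B7, B2–B8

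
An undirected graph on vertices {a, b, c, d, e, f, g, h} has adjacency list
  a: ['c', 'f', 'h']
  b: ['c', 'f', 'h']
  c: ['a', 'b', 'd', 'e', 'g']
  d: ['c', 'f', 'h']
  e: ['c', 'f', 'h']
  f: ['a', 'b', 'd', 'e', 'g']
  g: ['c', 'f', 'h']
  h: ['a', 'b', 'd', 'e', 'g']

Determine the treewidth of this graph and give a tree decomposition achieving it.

Treewidth 3.
One optimal decomposition is:
Bags: B1 = {c, e, f, h}  B2 = {c, d, f, h}  B3 = {a, c, f, h}  B4 = {c, f, g, h}  B5 = {b, c, f, h}
Tree: B1–B2, B2–B3, B3–B4, B4–B5

Each bag holds 4 vertices, so the decomposition has width 3, which upper-bounds the treewidth. For the lower bound: the 4 vertex sets {e,h}, {c,d}, {f}, {a} are disjoint, each induces a connected subgraph, and every pair is joined by at least one edge of G. Contracting each set to a single vertex therefore yields K_{4} as a minor, and since treewidth is minor-monotone, tw(G) ≥ tw(K_{4}) = 3. Hence tw(G) = 3 exactly.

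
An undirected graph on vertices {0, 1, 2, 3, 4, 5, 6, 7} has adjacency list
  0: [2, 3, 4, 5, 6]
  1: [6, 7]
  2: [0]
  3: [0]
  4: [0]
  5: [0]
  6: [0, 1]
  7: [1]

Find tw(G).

1

A width-1 tree decomposition is:
Bags: B1 = {0, 5}  B2 = {0, 6}  B3 = {0, 3}  B4 = {1, 6}  B5 = {1, 7}  B6 = {0, 4}  B7 = {0, 2}
Tree: B1–B2, B2–B3, B2–B4, B4–B5, B1–B6, B1–B7
The largest bag has 2 vertices, giving width 1; this decomposition certifies tw(G) ≤ 1. Since G has at least one edge (e.g. 5–0), it is not an edgeless graph, so tw(G) ≥ 1. Hence tw(G) = 1 exactly.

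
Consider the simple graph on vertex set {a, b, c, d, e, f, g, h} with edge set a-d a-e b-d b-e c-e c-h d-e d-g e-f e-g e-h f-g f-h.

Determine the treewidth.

2

A width-2 tree decomposition is:
Bags: B1 = {e, f, g}  B2 = {d, e, g}  B3 = {a, d, e}  B4 = {e, f, h}  B5 = {b, d, e}  B6 = {c, e, h}
Tree: B1–B2, B2–B3, B1–B4, B3–B5, B4–B6
Each bag holds 3 vertices, so the decomposition has width 2, which upper-bounds the treewidth. On the other hand G contains the 3-clique {d, e, g}. A clique must lie in a single bag of any decomposition, so no decomposition can have width below 2. Therefore the treewidth is 2.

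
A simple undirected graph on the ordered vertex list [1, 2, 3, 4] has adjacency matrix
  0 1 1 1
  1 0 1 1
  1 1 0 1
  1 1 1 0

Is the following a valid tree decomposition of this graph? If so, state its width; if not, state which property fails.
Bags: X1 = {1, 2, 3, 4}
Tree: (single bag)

Yes; width 3.

Every vertex of G appears in some bag (union = {1, 2, 3, 4}); every edge is covered by a bag; and for each vertex v the set of bags containing v is connected in the bag tree. The decomposition is therefore valid. The largest bag has 4 vertices, so the width is 3.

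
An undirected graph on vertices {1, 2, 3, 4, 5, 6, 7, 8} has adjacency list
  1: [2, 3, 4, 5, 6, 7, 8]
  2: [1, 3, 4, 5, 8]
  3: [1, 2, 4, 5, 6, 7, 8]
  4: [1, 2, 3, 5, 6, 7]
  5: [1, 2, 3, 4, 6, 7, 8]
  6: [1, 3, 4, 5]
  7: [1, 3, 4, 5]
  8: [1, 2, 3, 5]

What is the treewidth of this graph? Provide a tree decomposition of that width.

Treewidth 4.
One optimal decomposition is:
Bags: B1 = {1, 3, 4, 5, 6}  B2 = {1, 2, 3, 4, 5}  B3 = {1, 2, 3, 5, 8}  B4 = {1, 3, 4, 5, 7}
Tree: B1–B2, B2–B3, B2–B4

Each bag holds 5 vertices, so the decomposition has width 4, which upper-bounds the treewidth. Conversely, {1, 2, 3, 5, 8} is a clique of size 5, and the vertices of any clique must share a bag in every tree decomposition; so some bag has ≥ 5 vertices and tw(G) ≥ 4. Combining the bounds, tw(G) = 4.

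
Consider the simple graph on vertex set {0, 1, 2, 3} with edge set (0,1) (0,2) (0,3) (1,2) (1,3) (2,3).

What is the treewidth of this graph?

3

A width-3 tree decomposition is:
Bags: B1 = {0, 1, 2, 3}
Tree: (single bag)
A single bag containing all 4 vertices is trivially a valid decomposition of width 3. Conversely, {0, 1, 2, 3} is a clique of size 4, and the vertices of any clique must share a bag in every tree decomposition; so some bag has ≥ 4 vertices and tw(G) ≥ 3. Hence tw(G) = 3 exactly.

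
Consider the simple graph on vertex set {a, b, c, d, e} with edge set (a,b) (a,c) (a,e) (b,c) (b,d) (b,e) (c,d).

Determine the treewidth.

A width-2 tree decomposition is:
Bags: B1 = {a, b, e}  B2 = {a, b, c}  B3 = {b, c, d}
Tree: B1–B2, B2–B3
Each bag holds 3 vertices, so the decomposition has width 2, which upper-bounds the treewidth. For the lower bound, the 3 vertices {a, b, e} are pairwise adjacent, and any tree decomposition puts a clique entirely inside one bag — forcing width ≥ 2. The upper and lower bounds meet at 2, so that is the treewidth.

2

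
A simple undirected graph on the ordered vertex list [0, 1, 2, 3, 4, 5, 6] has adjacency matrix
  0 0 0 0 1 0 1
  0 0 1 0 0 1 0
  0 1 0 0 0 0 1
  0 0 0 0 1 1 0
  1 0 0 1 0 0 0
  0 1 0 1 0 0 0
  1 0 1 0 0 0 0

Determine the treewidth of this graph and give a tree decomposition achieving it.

The largest bag has 3 vertices, giving width 2; this decomposition certifies tw(G) ≤ 2. For the lower bound, G contains the cycle 6–2–1–5–3–4–0–6, so G is not a forest; only forests have treewidth ≤ 1, hence tw(G) ≥ 2. The upper and lower bounds meet at 2, so that is the treewidth.

Treewidth 2.
One such decomposition:
Bags: B1 = {1, 2, 6}  B2 = {1, 5, 6}  B3 = {3, 5, 6}  B4 = {3, 4, 6}  B5 = {0, 4, 6}
Tree: B1–B2, B2–B3, B3–B4, B4–B5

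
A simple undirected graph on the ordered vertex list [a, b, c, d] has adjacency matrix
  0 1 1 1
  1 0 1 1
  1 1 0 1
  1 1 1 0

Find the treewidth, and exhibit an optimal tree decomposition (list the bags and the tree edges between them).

With just one bag of size 4, the width is 4 − 1 = 3, so tw(G) ≤ 3. On the other hand G contains the 4-clique {a, b, c, d}. A clique must lie in a single bag of any decomposition, so no decomposition can have width below 3. The upper and lower bounds meet at 3, so that is the treewidth.

Treewidth 3.
Bags: B1 = {a, b, c, d}
Tree: (single bag)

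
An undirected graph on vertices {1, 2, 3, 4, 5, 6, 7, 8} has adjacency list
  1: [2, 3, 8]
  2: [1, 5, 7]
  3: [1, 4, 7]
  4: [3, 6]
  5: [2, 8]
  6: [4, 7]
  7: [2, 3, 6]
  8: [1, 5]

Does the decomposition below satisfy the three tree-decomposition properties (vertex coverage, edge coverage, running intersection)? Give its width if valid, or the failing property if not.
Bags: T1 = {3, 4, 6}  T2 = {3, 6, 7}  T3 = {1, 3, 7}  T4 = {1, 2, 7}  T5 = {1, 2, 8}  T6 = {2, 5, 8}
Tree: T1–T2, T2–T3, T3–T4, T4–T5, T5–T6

Yes; width 2.

Every vertex of G appears in some bag (union = {1, 2, 3, 4, 5, 6, 7, 8}); every edge is covered by a bag; and for each vertex v the set of bags containing v is connected in the bag tree. The decomposition is therefore valid. The largest bag has 3 vertices, so the width is 2.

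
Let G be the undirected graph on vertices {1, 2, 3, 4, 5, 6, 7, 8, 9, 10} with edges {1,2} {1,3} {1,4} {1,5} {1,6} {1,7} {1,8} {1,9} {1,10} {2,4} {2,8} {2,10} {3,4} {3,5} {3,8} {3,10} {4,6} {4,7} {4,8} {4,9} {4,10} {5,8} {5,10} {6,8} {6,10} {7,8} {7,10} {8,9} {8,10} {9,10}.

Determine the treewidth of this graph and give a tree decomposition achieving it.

Each bag holds 5 vertices, so the decomposition has width 4, which upper-bounds the treewidth. For the lower bound, the 5 vertices {1, 2, 4, 8, 10} are pairwise adjacent, and any tree decomposition puts a clique entirely inside one bag — forcing width ≥ 4. Therefore the treewidth is 4.

Treewidth 4.
Bags: B1 = {1, 4, 7, 8, 10}  B2 = {1, 4, 8, 9, 10}  B3 = {1, 3, 4, 8, 10}  B4 = {1, 2, 4, 8, 10}  B5 = {1, 4, 6, 8, 10}  B6 = {1, 3, 5, 8, 10}
Tree: B1–B2, B2–B3, B2–B4, B2–B5, B3–B6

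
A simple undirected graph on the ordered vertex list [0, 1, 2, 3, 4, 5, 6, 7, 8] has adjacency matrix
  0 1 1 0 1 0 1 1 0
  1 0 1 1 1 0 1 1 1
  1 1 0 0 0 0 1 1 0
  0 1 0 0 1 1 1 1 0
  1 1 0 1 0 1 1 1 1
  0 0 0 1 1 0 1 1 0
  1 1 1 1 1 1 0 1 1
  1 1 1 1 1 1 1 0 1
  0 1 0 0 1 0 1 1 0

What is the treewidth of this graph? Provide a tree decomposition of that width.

The largest bag has 5 vertices, giving width 4; this decomposition certifies tw(G) ≤ 4. On the other hand G contains the 5-clique {0, 1, 2, 6, 7}. A clique must lie in a single bag of any decomposition, so no decomposition can have width below 4. The upper and lower bounds meet at 4, so that is the treewidth.

Treewidth 4.
One optimal decomposition is:
Bags: B1 = {3, 4, 5, 6, 7}  B2 = {1, 3, 4, 6, 7}  B3 = {0, 1, 4, 6, 7}  B4 = {0, 1, 2, 6, 7}  B5 = {1, 4, 6, 7, 8}
Tree: B1–B2, B2–B3, B3–B4, B2–B5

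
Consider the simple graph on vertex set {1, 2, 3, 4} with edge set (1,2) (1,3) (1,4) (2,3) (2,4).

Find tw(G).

A width-2 tree decomposition is:
Bags: B1 = {1, 2, 3}  B2 = {1, 2, 4}
Tree: B1–B2
Each bag holds 3 vertices, so the decomposition has width 2, which upper-bounds the treewidth. On the other hand G contains the 3-clique {1, 2, 3}. A clique must lie in a single bag of any decomposition, so no decomposition can have width below 2. Combining the bounds, tw(G) = 2.

2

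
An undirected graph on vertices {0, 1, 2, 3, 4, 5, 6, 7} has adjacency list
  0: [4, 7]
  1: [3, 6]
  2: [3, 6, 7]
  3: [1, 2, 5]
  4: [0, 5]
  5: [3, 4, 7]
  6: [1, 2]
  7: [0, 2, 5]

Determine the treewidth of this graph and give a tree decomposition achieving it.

Each bag holds 3 vertices, so the decomposition has width 2, which upper-bounds the treewidth. For the lower bound, G contains the cycle 4–0–7–5–4, so G is not a forest; only forests have treewidth ≤ 1, hence tw(G) ≥ 2. Hence tw(G) = 2 exactly.

Treewidth 2.
One such decomposition:
Bags: B1 = {0, 4, 5}  B2 = {0, 5, 7}  B3 = {3, 5, 7}  B4 = {2, 3, 7}  B5 = {1, 2, 3}  B6 = {1, 2, 6}
Tree: B1–B2, B2–B3, B3–B4, B4–B5, B5–B6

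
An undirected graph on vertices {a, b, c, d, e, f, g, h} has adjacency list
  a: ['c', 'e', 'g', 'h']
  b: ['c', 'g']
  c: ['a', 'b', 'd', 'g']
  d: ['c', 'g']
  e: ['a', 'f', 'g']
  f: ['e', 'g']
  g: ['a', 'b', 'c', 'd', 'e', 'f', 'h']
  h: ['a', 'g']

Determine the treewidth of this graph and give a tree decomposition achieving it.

Every bag has size at most 3, so the width is 3 − 1 = 2 and tw(G) ≤ 2. For the lower bound, the 3 vertices {e, f, g} are pairwise adjacent, and any tree decomposition puts a clique entirely inside one bag — forcing width ≥ 2. Hence tw(G) = 2 exactly.

Treewidth 2.
One optimal decomposition is:
Bags: B1 = {c, d, g}  B2 = {a, c, g}  B3 = {b, c, g}  B4 = {a, e, g}  B5 = {e, f, g}  B6 = {a, g, h}
Tree: B1–B2, B2–B3, B2–B4, B4–B5, B2–B6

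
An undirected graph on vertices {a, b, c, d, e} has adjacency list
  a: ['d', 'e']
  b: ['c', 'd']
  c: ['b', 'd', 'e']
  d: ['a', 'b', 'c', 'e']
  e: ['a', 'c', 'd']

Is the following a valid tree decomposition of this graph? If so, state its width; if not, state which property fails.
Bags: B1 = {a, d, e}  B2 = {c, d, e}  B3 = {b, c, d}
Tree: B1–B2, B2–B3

Every vertex of G appears in some bag (union = {a, b, c, d, e}); every edge is covered by a bag; and for each vertex v the set of bags containing v is connected in the bag tree. The decomposition is therefore valid. The largest bag has 3 vertices, so the width is 2.

Yes; width 2.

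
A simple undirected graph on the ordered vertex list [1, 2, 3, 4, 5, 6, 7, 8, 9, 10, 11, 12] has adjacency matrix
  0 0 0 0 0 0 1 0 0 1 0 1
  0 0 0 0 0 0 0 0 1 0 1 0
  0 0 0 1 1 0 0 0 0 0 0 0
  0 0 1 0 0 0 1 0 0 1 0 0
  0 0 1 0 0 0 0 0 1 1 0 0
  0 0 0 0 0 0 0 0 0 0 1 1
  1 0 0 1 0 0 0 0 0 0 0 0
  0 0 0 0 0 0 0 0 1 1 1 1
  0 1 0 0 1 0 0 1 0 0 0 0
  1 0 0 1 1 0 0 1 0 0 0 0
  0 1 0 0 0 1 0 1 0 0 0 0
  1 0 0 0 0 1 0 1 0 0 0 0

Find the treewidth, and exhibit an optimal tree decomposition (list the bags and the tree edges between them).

The largest bag has 4 vertices, giving width 3; this decomposition certifies tw(G) ≤ 3. For the lower bound: the 4 vertex sets {3,4,7}, {5}, {10}, {1,8,9,12} are disjoint, each induces a connected subgraph, and every pair is joined by at least one edge of G. Contracting each set to a single vertex therefore yields K_{4} as a minor, and since treewidth is minor-monotone, tw(G) ≥ tw(K_{4}) = 3. Hence tw(G) = 3 exactly.

Treewidth 3.
One such decomposition:
Bags: B1 = {3, 4, 5, 7}  B2 = {4, 5, 7, 10}  B3 = {1, 5, 7, 10}  B4 = {1, 5, 9, 10}  B5 = {1, 8, 9, 10}  B6 = {1, 8, 9, 12}  B7 = {2, 8, 9, 12}  B8 = {2, 8, 11, 12}  B9 = {2, 6, 11, 12}
Tree: B1–B2, B2–B3, B3–B4, B4–B5, B5–B6, B6–B7, B7–B8, B8–B9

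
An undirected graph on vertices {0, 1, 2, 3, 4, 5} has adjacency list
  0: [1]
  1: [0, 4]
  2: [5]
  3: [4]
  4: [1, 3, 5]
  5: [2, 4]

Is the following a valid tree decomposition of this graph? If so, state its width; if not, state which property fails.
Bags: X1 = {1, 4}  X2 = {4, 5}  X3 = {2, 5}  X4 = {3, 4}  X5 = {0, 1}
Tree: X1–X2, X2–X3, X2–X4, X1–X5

Yes; width 1.

Vertex coverage: the bags together contain {0, 1, 2, 3, 4, 5}, the full vertex set. Edge coverage: each edge of G has both endpoints in at least one bag. Running intersection: for every vertex, the bags containing it form a connected subtree. All three properties hold, so this is a valid tree decomposition of width max|bag| − 1 = 1, and hence tw(G) ≤ 1.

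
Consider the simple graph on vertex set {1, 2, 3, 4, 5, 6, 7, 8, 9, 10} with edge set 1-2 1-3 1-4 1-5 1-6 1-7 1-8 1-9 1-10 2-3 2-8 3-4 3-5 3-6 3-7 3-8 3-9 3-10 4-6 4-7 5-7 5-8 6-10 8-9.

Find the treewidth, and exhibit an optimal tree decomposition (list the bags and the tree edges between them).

Treewidth 3.
Bags: B1 = {1, 3, 4, 7}  B2 = {1, 3, 5, 7}  B3 = {1, 3, 5, 8}  B4 = {1, 3, 8, 9}  B5 = {1, 3, 4, 6}  B6 = {1, 2, 3, 8}  B7 = {1, 3, 6, 10}
Tree: B1–B2, B2–B3, B3–B4, B1–B5, B3–B6, B5–B7

Each bag holds 4 vertices, so the decomposition has width 3, which upper-bounds the treewidth. For the lower bound, the 4 vertices {1, 3, 4, 6} are pairwise adjacent, and any tree decomposition puts a clique entirely inside one bag — forcing width ≥ 3. Therefore the treewidth is 3.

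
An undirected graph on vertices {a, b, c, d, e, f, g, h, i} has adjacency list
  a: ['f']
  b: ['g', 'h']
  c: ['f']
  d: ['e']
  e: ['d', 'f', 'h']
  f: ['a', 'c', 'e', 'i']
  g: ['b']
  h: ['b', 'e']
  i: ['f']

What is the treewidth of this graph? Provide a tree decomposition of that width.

Treewidth 1.
Bags: B1 = {e, f}  B2 = {d, e}  B3 = {f, i}  B4 = {e, h}  B5 = {b, h}  B6 = {a, f}  B7 = {c, f}  B8 = {b, g}
Tree: B1–B2, B1–B3, B2–B4, B4–B5, B3–B6, B6–B7, B5–B8

The largest bag has 2 vertices, giving width 1; this decomposition certifies tw(G) ≤ 1. G has an edge, so its treewidth is at least 1. Combining the bounds, tw(G) = 1.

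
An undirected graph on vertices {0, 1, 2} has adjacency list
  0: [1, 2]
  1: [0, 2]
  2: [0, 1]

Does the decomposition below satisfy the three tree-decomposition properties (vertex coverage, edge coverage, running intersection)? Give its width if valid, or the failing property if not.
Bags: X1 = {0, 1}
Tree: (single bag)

A tree decomposition must satisfy three properties: every vertex lies in some bag; for every edge, both endpoints lie together in some bag; and for every vertex, the bags containing it form a connected subtree. Here vertex 2 appears in no bag, so the decomposition is invalid.

No — vertex 2 appears in no bag.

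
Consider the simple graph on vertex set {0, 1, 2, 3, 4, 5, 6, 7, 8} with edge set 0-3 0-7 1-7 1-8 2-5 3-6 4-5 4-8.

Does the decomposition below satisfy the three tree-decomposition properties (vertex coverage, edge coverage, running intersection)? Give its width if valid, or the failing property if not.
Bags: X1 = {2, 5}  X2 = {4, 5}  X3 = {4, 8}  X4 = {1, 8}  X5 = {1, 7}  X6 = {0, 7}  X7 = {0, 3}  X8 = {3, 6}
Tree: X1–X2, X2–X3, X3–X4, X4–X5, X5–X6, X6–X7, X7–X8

Yes; width 1.

Every vertex of G appears in some bag (union = {0, 1, 2, 3, 4, 5, 6, 7, 8}); every edge is covered by a bag; and for each vertex v the set of bags containing v is connected in the bag tree. The decomposition is therefore valid. The largest bag has 2 vertices, so the width is 1.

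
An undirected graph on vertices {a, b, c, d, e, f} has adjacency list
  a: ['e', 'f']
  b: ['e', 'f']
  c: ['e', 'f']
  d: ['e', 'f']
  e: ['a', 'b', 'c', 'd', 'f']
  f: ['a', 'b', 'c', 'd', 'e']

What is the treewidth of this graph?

A width-2 tree decomposition is:
Bags: B1 = {c, e, f}  B2 = {d, e, f}  B3 = {b, e, f}  B4 = {a, e, f}
Tree: B1–B2, B1–B3, B3–B4
The largest bag has 3 vertices, giving width 2; this decomposition certifies tw(G) ≤ 2. On the other hand G contains the 3-clique {d, e, f}. A clique must lie in a single bag of any decomposition, so no decomposition can have width below 2. Therefore the treewidth is 2.

2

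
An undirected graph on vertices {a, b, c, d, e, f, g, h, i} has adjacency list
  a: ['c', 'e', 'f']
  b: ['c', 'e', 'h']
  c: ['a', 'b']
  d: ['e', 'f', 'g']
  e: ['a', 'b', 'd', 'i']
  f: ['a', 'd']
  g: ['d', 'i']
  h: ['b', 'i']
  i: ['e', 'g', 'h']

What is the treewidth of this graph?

A width-3 tree decomposition is:
Bags: B1 = {a, d, f, g}  B2 = {a, d, e, g}  B3 = {a, e, g, i}  B4 = {a, c, e, i}  B5 = {b, c, e, i}  B6 = {b, c, h, i}
Tree: B1–B2, B2–B3, B3–B4, B4–B5, B5–B6
The largest bag has 4 vertices, giving width 3; this decomposition certifies tw(G) ≤ 3. For the lower bound: the 4 vertex sets {d,f,g}, {a}, {e}, {b,c,h,i} are disjoint, each induces a connected subgraph, and every pair is joined by at least one edge of G. Contracting each set to a single vertex therefore yields K_{4} as a minor, and since treewidth is minor-monotone, tw(G) ≥ tw(K_{4}) = 3. Therefore the treewidth is 3.

3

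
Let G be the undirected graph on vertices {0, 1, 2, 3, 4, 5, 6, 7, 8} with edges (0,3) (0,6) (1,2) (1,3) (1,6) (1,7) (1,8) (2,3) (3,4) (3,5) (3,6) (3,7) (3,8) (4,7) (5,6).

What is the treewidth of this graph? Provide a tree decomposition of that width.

Treewidth 2.
One optimal decomposition is:
Bags: B1 = {1, 3, 7}  B2 = {1, 3, 6}  B3 = {0, 3, 6}  B4 = {1, 3, 8}  B5 = {3, 5, 6}  B6 = {1, 2, 3}  B7 = {3, 4, 7}
Tree: B1–B2, B2–B3, B1–B4, B3–B5, B4–B6, B1–B7

The largest bag has 3 vertices, giving width 2; this decomposition certifies tw(G) ≤ 2. Conversely, {0, 3, 6} is a clique of size 3, and the vertices of any clique must share a bag in every tree decomposition; so some bag has ≥ 3 vertices and tw(G) ≥ 2. Therefore the treewidth is 2.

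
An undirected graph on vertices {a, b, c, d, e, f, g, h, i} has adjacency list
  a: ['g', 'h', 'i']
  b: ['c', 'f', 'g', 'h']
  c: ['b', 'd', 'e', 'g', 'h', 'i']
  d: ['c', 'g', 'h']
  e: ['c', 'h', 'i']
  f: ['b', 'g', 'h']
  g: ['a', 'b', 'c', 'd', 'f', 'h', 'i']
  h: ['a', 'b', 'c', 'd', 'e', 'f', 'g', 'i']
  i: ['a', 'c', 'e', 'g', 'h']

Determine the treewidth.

A width-3 tree decomposition is:
Bags: B1 = {b, c, g, h}  B2 = {c, g, h, i}  B3 = {c, e, h, i}  B4 = {a, g, h, i}  B5 = {b, f, g, h}  B6 = {c, d, g, h}
Tree: B1–B2, B2–B3, B2–B4, B1–B5, B2–B6
The largest bag has 4 vertices, giving width 3; this decomposition certifies tw(G) ≤ 3. For the lower bound, the 4 vertices {a, g, h, i} are pairwise adjacent, and any tree decomposition puts a clique entirely inside one bag — forcing width ≥ 3. The upper and lower bounds meet at 3, so that is the treewidth.

3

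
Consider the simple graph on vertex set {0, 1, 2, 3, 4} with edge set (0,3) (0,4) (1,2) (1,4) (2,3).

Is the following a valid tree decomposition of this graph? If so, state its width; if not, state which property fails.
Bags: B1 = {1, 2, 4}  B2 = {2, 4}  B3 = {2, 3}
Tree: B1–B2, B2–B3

A tree decomposition must satisfy three properties: every vertex lies in some bag; for every edge, both endpoints lie together in some bag; and for every vertex, the bags containing it form a connected subtree. Here vertex 0 appears in no bag, so the decomposition is invalid.

No — vertex 0 appears in no bag.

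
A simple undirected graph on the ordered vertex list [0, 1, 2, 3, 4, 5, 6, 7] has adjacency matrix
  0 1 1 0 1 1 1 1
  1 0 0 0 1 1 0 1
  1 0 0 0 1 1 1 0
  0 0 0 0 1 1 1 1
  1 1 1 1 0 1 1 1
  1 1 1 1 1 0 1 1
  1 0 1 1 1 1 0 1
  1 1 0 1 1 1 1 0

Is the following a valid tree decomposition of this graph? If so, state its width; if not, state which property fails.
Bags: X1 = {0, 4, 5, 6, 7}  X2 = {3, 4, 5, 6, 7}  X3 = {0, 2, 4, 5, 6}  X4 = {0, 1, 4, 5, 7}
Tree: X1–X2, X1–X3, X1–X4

Every vertex of G appears in some bag (union = {0, 1, 2, 3, 4, 5, 6, 7}); every edge is covered by a bag; and for each vertex v the set of bags containing v is connected in the bag tree. The decomposition is therefore valid. The largest bag has 5 vertices, so the width is 4.

Yes; width 4.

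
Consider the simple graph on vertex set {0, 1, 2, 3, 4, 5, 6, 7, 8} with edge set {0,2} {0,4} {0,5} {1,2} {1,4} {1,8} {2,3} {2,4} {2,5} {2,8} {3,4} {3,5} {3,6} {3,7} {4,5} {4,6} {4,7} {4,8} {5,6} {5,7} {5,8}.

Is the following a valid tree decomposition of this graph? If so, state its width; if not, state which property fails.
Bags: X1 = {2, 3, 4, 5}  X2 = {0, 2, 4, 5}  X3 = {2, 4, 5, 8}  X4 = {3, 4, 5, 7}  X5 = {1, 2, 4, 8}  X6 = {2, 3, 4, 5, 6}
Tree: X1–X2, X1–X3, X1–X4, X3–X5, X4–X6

A tree decomposition must satisfy three properties: every vertex lies in some bag; for every edge, both endpoints lie together in some bag; and for every vertex, the bags containing it form a connected subtree. Here bags containing vertex 2 are not connected in the tree, so the decomposition is invalid.

No — bags containing vertex 2 are not connected in the tree.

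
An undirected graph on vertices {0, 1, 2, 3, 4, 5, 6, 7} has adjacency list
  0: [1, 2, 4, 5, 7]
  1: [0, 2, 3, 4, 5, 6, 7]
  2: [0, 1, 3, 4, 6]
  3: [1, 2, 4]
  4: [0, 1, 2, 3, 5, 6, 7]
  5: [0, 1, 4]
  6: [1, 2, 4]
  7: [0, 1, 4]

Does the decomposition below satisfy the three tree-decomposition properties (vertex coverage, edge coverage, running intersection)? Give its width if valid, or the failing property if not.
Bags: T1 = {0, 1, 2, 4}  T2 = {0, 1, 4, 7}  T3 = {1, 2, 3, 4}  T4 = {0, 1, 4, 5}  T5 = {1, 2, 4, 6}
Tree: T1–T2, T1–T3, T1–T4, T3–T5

Checking the three conditions: (i) the bags cover all of {0, 1, 2, 3, 4, 5, 6, 7}; (ii) for each edge, some bag contains both endpoints; (iii) the bags containing any fixed vertex form a subtree. All hold, so the decomposition is valid with width 4 − 1 = 3.

Yes; width 3.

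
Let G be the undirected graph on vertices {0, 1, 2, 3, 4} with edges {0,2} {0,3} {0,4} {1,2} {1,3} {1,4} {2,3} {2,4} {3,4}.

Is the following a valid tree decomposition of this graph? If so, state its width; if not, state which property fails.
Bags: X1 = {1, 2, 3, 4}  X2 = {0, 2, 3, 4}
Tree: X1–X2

Yes; width 3.

Vertex coverage: the bags together contain {0, 1, 2, 3, 4}, the full vertex set. Edge coverage: each edge of G has both endpoints in at least one bag. Running intersection: for every vertex, the bags containing it form a connected subtree. All three properties hold, so this is a valid tree decomposition of width max|bag| − 1 = 3, and hence tw(G) ≤ 3.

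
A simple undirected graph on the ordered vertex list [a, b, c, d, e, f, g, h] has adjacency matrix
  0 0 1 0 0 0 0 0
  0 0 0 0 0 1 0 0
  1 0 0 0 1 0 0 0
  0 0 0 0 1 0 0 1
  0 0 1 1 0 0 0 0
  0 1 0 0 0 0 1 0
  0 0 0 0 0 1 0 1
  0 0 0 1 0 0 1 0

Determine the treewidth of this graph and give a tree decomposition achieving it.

Treewidth 1.
One such decomposition:
Bags: B1 = {a, c}  B2 = {c, e}  B3 = {d, e}  B4 = {d, h}  B5 = {g, h}  B6 = {f, g}  B7 = {b, f}
Tree: B1–B2, B2–B3, B3–B4, B4–B5, B5–B6, B6–B7

The largest bag has 2 vertices, giving width 1; this decomposition certifies tw(G) ≤ 1. Since G has at least one edge (e.g. a–c), it is not an edgeless graph, so tw(G) ≥ 1. Therefore the treewidth is 1.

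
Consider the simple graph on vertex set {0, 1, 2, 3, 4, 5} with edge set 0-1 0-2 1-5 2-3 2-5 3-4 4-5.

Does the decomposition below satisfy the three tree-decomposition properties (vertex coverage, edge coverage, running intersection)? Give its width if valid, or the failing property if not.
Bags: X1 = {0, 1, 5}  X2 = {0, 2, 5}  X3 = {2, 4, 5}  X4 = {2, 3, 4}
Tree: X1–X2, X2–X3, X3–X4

Yes; width 2.

Checking the three conditions: (i) the bags cover all of {0, 1, 2, 3, 4, 5}; (ii) for each edge, some bag contains both endpoints; (iii) the bags containing any fixed vertex form a subtree. All hold, so the decomposition is valid with width 3 − 1 = 2.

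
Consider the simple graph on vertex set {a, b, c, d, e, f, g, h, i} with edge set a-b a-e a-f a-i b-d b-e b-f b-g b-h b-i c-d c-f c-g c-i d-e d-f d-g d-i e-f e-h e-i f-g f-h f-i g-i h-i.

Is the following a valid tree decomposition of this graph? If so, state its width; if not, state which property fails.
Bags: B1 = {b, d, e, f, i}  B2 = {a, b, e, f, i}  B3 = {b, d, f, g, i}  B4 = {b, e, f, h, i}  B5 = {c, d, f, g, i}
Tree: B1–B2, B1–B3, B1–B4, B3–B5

Yes; width 4.

Checking the three conditions: (i) the bags cover all of {a, b, c, d, e, f, g, h, i}; (ii) for each edge, some bag contains both endpoints; (iii) the bags containing any fixed vertex form a subtree. All hold, so the decomposition is valid with width 5 − 1 = 4.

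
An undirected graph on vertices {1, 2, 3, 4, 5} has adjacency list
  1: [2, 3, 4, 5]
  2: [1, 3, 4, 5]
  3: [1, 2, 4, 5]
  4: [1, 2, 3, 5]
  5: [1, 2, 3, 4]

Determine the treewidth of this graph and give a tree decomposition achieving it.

A single bag containing all 5 vertices is trivially a valid decomposition of width 4. Conversely, {1, 2, 3, 4, 5} is a clique of size 5, and the vertices of any clique must share a bag in every tree decomposition; so some bag has ≥ 5 vertices and tw(G) ≥ 4. Therefore the treewidth is 4.

Treewidth 4.
Bags: B1 = {1, 2, 3, 4, 5}
Tree: (single bag)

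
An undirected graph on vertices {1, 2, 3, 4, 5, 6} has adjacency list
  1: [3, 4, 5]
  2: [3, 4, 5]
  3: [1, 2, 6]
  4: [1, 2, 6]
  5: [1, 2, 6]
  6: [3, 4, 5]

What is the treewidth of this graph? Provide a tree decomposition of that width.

Each bag holds 4 vertices, so the decomposition has width 3, which upper-bounds the treewidth. For the lower bound: the 4 vertex sets {4,6}, {1,3}, {5}, {2} are disjoint, each induces a connected subgraph, and every pair is joined by at least one edge of G. Contracting each set to a single vertex therefore yields K_{4} as a minor, and since treewidth is minor-monotone, tw(G) ≥ tw(K_{4}) = 3. Therefore the treewidth is 3.

Treewidth 3.
One optimal decomposition is:
Bags: B1 = {3, 4, 5, 6}  B2 = {1, 3, 4, 5}  B3 = {2, 3, 4, 5}
Tree: B1–B2, B2–B3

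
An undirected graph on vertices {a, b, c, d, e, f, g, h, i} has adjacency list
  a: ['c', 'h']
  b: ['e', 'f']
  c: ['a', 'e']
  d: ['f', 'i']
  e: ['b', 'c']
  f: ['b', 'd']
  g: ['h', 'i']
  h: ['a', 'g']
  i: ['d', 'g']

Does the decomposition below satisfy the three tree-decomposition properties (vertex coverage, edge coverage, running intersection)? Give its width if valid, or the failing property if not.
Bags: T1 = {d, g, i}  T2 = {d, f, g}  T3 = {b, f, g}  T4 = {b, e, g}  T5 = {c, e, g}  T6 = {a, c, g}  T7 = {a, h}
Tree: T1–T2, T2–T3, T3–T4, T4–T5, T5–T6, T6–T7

A tree decomposition must satisfy three properties: every vertex lies in some bag; for every edge, both endpoints lie together in some bag; and for every vertex, the bags containing it form a connected subtree. Here edge (g,h) lies in no bag, so the decomposition is invalid.

No — edge (g,h) lies in no bag.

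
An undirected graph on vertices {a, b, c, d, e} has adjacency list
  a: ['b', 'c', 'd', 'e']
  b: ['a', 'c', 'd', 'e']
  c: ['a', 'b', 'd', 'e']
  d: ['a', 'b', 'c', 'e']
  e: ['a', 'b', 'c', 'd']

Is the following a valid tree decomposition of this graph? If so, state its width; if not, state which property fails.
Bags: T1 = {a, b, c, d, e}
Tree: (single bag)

Yes; width 4.

Checking the three conditions: (i) the bags cover all of {a, b, c, d, e}; (ii) for each edge, some bag contains both endpoints; (iii) the bags containing any fixed vertex form a subtree. All hold, so the decomposition is valid with width 5 − 1 = 4.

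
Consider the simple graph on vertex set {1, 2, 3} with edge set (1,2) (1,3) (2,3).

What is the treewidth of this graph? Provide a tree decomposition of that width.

Treewidth 2.
Bags: B1 = {1, 2, 3}
Tree: (single bag)

A single bag containing all 3 vertices is trivially a valid decomposition of width 2. On the other hand G contains the 3-clique {1, 2, 3}. A clique must lie in a single bag of any decomposition, so no decomposition can have width below 2. Combining the bounds, tw(G) = 2.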